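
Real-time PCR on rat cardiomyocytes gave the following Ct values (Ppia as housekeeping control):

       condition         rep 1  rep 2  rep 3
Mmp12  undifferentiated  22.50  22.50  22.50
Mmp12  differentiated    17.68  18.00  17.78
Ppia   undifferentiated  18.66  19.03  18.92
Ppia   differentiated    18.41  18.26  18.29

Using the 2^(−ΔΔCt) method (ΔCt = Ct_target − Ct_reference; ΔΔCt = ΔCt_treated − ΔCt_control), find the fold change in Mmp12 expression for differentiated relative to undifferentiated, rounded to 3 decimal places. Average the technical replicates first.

17.509

Mean Ct: Mmp12 undifferentiated 22.500; Mmp12 differentiated 17.820; Ppia undifferentiated 18.870; Ppia differentiated 18.320
ΔCt(undifferentiated) = 22.500 − 18.870 = 3.630
ΔCt(differentiated) = 17.820 − 18.320 = -0.500
ΔΔCt = -0.500 − 3.630 = -4.130
Fold change = 2^(−(-4.130)) = 2^4.130 = 17.5087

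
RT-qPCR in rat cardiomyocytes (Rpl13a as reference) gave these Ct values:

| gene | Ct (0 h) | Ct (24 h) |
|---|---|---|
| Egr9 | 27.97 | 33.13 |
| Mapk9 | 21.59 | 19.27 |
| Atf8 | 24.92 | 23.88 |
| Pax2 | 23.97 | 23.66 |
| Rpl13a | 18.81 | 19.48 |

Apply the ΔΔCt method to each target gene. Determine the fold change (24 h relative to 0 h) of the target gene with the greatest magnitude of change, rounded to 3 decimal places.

Egr9: ΔΔCt = (33.13−19.48) − (27.97−18.81) = 13.65 − 9.16 = 4.49; fold change = 2^-4.49 = 0.045
Mapk9: ΔΔCt = (19.27−19.48) − (21.59−18.81) = -0.21 − 2.78 = -2.99; fold change = 2^2.99 = 7.945
Atf8: ΔΔCt = (23.88−19.48) − (24.92−18.81) = 4.40 − 6.11 = -1.71; fold change = 2^1.71 = 3.272
Pax2: ΔΔCt = (23.66−19.48) − (23.97−18.81) = 4.18 − 5.16 = -0.98; fold change = 2^0.98 = 1.972
Egr9 has the largest |ΔΔCt| = 4.49.

0.045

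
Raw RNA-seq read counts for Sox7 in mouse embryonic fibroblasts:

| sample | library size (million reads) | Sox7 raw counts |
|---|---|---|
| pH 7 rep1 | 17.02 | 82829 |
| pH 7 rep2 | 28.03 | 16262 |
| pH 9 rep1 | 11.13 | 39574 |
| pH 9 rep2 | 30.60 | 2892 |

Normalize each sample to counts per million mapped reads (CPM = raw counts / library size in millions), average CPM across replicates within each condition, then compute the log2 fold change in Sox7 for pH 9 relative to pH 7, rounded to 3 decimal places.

-0.577

CPM(pH 7 rep1) = 82829 / 17.02 = 4866.5687
CPM(pH 7 rep2) = 16262 / 28.03 = 580.1641
CPM(pH 9 rep1) = 39574 / 11.13 = 3555.6155
CPM(pH 9 rep2) = 2892 / 30.60 = 94.5098
mean CPM(pH 7) = 2723.3664; mean CPM(pH 9) = 1825.0626
Fold change = 1825.0626 / 2723.3664 = 0.67015
log2(0.67015) = -0.5774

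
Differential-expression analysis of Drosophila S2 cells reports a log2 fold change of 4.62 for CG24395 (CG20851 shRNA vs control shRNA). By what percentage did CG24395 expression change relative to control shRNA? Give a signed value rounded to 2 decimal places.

2359.00%

Fold change = 2^(4.62) = 24.5900
Percent change = (FC − 1) × 100% = (24.5900 − 1) × 100 = 2359.00%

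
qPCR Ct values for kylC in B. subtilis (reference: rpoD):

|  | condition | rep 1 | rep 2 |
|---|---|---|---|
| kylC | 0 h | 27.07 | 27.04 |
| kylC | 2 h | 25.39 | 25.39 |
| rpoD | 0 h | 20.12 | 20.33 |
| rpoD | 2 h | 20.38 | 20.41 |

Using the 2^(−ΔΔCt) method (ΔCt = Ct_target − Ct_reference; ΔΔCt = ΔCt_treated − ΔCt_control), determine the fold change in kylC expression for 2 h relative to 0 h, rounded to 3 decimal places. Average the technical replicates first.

3.568

Mean Ct: kylC 0 h 27.055; kylC 2 h 25.390; rpoD 0 h 20.225; rpoD 2 h 20.395
ΔCt(0 h) = 27.055 − 20.225 = 6.830
ΔCt(2 h) = 25.390 − 20.395 = 4.995
ΔΔCt = 4.995 − 6.830 = -1.835
Fold change = 2^(−(-1.835)) = 2^1.835 = 3.5677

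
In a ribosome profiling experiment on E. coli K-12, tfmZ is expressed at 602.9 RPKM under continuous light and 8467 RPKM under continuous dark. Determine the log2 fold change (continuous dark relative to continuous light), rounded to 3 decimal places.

3.812

Fold change = 8467 / 602.9 = 14.0438
log2(14.0438) = 3.8119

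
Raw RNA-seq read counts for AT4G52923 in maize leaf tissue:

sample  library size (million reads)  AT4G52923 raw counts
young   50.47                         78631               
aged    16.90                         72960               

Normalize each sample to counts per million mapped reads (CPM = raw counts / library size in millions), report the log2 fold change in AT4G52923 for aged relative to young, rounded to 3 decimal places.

1.470

CPM(young) = 78631 / 50.47 = 1557.9750
CPM(aged) = 72960 / 16.90 = 4317.1598
Fold change = 4317.1598 / 1557.9750 = 2.77101
log2(2.77101) = 1.4704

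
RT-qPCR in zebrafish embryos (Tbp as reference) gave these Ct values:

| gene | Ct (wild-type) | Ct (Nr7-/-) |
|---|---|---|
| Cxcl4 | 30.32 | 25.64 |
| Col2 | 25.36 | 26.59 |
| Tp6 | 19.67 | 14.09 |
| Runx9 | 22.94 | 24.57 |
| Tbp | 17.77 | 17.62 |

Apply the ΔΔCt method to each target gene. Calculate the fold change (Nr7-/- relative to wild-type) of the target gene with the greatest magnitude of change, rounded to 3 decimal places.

43.111

Cxcl4: ΔΔCt = (25.64−17.62) − (30.32−17.77) = 8.02 − 12.55 = -4.53; fold change = 2^4.53 = 23.103
Col2: ΔΔCt = (26.59−17.62) − (25.36−17.77) = 8.97 − 7.59 = 1.38; fold change = 2^-1.38 = 0.384
Tp6: ΔΔCt = (14.09−17.62) − (19.67−17.77) = -3.53 − 1.90 = -5.43; fold change = 2^5.43 = 43.111
Runx9: ΔΔCt = (24.57−17.62) − (22.94−17.77) = 6.95 − 5.17 = 1.78; fold change = 2^-1.78 = 0.291
Tp6 has the largest |ΔΔCt| = 5.43.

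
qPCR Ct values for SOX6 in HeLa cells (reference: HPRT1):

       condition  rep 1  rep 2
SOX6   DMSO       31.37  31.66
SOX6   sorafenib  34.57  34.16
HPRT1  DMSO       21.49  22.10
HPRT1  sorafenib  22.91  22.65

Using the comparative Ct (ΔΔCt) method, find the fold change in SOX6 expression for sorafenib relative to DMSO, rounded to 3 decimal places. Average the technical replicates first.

0.275

Mean Ct: SOX6 DMSO 31.515; SOX6 sorafenib 34.365; HPRT1 DMSO 21.795; HPRT1 sorafenib 22.780
ΔCt(DMSO) = 31.515 − 21.795 = 9.720
ΔCt(sorafenib) = 34.365 − 22.780 = 11.585
ΔΔCt = 11.585 − 9.720 = 1.865
Fold change = 2^(−1.865) = 0.2745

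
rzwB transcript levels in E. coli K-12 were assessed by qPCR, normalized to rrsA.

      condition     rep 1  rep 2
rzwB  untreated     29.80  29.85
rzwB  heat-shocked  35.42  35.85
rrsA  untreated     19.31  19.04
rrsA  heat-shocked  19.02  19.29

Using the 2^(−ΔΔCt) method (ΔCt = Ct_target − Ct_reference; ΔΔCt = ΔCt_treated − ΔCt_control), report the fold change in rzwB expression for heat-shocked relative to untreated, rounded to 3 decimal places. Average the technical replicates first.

Mean Ct: rzwB untreated 29.825; rzwB heat-shocked 35.635; rrsA untreated 19.175; rrsA heat-shocked 19.155
ΔCt(untreated) = 29.825 − 19.175 = 10.650
ΔCt(heat-shocked) = 35.635 − 19.155 = 16.480
ΔΔCt = 16.480 − 10.650 = 5.830
Fold change = 2^(−5.830) = 0.0176

0.018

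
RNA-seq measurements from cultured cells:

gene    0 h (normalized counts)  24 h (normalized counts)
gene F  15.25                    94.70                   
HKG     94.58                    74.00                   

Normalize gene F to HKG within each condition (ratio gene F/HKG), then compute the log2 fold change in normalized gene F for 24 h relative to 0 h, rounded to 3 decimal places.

2.989

gene F/HKG (0 h) = 15.25 / 94.58 = 0.16124
gene F/HKG (24 h) = 94.70 / 74.00 = 1.2797
Fold change = 1.2797 / 0.16124 = 7.9368
log2(7.9368) = 2.9886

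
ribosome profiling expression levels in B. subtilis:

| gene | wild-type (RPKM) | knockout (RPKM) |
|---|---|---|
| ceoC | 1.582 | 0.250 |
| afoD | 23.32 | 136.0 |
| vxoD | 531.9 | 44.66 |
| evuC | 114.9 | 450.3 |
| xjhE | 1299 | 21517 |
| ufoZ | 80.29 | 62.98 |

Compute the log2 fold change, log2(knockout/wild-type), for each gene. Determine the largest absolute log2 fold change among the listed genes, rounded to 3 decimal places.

log2(0.250/1.582) = -2.662  (ceoC)
log2(136.0/23.32) = 2.544  (afoD)
log2(44.66/531.9) = -3.574  (vxoD)
log2(450.3/114.9) = 1.971  (evuC)
log2(21517/1299) = 4.050  (xjhE)
log2(62.98/80.29) = -0.350  (ufoZ)
The largest magnitude belongs to xjhE.

4.050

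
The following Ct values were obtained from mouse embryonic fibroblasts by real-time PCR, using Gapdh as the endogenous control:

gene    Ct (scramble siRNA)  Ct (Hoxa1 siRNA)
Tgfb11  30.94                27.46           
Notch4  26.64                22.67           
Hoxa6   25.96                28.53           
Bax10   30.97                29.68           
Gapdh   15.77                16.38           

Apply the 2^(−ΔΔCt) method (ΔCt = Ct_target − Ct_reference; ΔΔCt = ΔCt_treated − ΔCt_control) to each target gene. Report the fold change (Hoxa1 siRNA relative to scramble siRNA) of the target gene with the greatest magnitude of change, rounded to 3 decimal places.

23.918

Tgfb11: ΔΔCt = (27.46−16.38) − (30.94−15.77) = 11.08 − 15.17 = -4.09; fold change = 2^4.09 = 17.030
Notch4: ΔΔCt = (22.67−16.38) − (26.64−15.77) = 6.29 − 10.87 = -4.58; fold change = 2^4.58 = 23.918
Hoxa6: ΔΔCt = (28.53−16.38) − (25.96−15.77) = 12.15 − 10.19 = 1.96; fold change = 2^-1.96 = 0.257
Bax10: ΔΔCt = (29.68−16.38) − (30.97−15.77) = 13.30 − 15.20 = -1.90; fold change = 2^1.90 = 3.732
Notch4 has the largest |ΔΔCt| = 4.58.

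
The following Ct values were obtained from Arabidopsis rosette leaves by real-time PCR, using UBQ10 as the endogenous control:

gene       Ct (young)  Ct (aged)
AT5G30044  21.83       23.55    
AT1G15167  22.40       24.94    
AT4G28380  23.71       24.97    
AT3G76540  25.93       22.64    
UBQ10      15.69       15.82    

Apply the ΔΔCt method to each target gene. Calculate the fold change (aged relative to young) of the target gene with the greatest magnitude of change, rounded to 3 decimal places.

10.703

AT5G30044: ΔΔCt = (23.55−15.82) − (21.83−15.69) = 7.73 − 6.14 = 1.59; fold change = 2^-1.59 = 0.332
AT1G15167: ΔΔCt = (24.94−15.82) − (22.40−15.69) = 9.12 − 6.71 = 2.41; fold change = 2^-2.41 = 0.188
AT4G28380: ΔΔCt = (24.97−15.82) − (23.71−15.69) = 9.15 − 8.02 = 1.13; fold change = 2^-1.13 = 0.457
AT3G76540: ΔΔCt = (22.64−15.82) − (25.93−15.69) = 6.82 − 10.24 = -3.42; fold change = 2^3.42 = 10.703
AT3G76540 has the largest |ΔΔCt| = 3.42.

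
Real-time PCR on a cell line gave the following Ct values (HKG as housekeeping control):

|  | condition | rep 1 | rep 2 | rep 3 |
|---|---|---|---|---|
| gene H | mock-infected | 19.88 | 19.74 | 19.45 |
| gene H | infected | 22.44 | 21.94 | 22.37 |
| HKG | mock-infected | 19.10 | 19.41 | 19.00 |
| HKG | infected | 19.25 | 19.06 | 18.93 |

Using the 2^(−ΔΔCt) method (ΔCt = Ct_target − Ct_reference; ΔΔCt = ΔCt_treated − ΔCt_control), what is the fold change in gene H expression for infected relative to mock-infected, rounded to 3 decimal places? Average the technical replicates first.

Mean Ct: gene H mock-infected 19.690; gene H infected 22.250; HKG mock-infected 19.170; HKG infected 19.080
ΔCt(mock-infected) = 19.690 − 19.170 = 0.520
ΔCt(infected) = 22.250 − 19.080 = 3.170
ΔΔCt = 3.170 − 0.520 = 2.650
Fold change = 2^(−2.650) = 0.1593

0.159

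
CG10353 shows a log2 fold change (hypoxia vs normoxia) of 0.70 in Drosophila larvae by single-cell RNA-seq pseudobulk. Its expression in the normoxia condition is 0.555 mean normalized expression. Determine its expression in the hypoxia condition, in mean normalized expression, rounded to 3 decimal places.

Fold change = 2^(0.70) = 1.6245
hypoxia expression = 0.555 × 1.6245 = 0.902

0.902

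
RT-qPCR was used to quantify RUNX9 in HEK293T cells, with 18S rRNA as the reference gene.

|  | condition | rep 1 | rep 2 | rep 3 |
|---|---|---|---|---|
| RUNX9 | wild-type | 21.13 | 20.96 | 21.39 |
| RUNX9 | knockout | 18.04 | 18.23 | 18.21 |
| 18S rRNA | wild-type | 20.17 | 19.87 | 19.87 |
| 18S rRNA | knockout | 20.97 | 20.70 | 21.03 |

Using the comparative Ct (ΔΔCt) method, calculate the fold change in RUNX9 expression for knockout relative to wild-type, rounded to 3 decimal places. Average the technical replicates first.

Mean Ct: RUNX9 wild-type 21.160; RUNX9 knockout 18.160; 18S rRNA wild-type 19.970; 18S rRNA knockout 20.900
ΔCt(wild-type) = 21.160 − 19.970 = 1.190
ΔCt(knockout) = 18.160 − 20.900 = -2.740
ΔΔCt = -2.740 − 1.190 = -3.930
Fold change = 2^(−(-3.930)) = 2^3.930 = 15.2422

15.242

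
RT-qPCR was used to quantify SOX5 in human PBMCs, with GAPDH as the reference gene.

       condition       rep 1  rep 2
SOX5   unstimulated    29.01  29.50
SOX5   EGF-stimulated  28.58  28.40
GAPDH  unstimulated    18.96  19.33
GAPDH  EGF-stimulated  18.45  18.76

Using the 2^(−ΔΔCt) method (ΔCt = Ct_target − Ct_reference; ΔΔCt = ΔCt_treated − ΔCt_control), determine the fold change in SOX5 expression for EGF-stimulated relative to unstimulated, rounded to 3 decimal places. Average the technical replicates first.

Mean Ct: SOX5 unstimulated 29.255; SOX5 EGF-stimulated 28.490; GAPDH unstimulated 19.145; GAPDH EGF-stimulated 18.605
ΔCt(unstimulated) = 29.255 − 19.145 = 10.110
ΔCt(EGF-stimulated) = 28.490 − 18.605 = 9.885
ΔΔCt = 9.885 − 10.110 = -0.225
Fold change = 2^(−(-0.225)) = 2^0.225 = 1.1688

1.169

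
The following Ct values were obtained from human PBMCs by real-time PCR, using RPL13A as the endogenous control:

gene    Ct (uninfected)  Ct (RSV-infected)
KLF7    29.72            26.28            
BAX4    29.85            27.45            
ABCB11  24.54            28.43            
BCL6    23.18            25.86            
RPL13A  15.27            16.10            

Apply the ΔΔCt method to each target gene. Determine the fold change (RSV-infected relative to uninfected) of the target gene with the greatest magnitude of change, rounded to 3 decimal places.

KLF7: ΔΔCt = (26.28−16.10) − (29.72−15.27) = 10.18 − 14.45 = -4.27; fold change = 2^4.27 = 19.293
BAX4: ΔΔCt = (27.45−16.10) − (29.85−15.27) = 11.35 − 14.58 = -3.23; fold change = 2^3.23 = 9.383
ABCB11: ΔΔCt = (28.43−16.10) − (24.54−15.27) = 12.33 − 9.27 = 3.06; fold change = 2^-3.06 = 0.120
BCL6: ΔΔCt = (25.86−16.10) − (23.18−15.27) = 9.76 − 7.91 = 1.85; fold change = 2^-1.85 = 0.277
KLF7 has the largest |ΔΔCt| = 4.27.

19.293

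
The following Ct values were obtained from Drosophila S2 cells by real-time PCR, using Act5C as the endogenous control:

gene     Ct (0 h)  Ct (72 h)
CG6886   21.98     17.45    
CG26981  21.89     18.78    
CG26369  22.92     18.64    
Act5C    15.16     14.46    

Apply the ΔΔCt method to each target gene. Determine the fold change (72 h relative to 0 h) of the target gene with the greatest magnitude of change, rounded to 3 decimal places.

CG6886: ΔΔCt = (17.45−14.46) − (21.98−15.16) = 2.99 − 6.82 = -3.83; fold change = 2^3.83 = 14.221
CG26981: ΔΔCt = (18.78−14.46) − (21.89−15.16) = 4.32 − 6.73 = -2.41; fold change = 2^2.41 = 5.315
CG26369: ΔΔCt = (18.64−14.46) − (22.92−15.16) = 4.18 − 7.76 = -3.58; fold change = 2^3.58 = 11.959
CG6886 has the largest |ΔΔCt| = 3.83.

14.221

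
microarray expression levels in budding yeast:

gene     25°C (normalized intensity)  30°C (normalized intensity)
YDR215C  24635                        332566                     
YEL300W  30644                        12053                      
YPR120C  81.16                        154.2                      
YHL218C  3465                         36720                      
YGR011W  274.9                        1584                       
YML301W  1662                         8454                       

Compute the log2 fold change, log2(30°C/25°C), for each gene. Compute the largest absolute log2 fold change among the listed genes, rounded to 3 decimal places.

log2(332566/24635) = 3.755  (YDR215C)
log2(12053/30644) = -1.346  (YEL300W)
log2(154.2/81.16) = 0.926  (YPR120C)
log2(36720/3465) = 3.406  (YHL218C)
log2(1584/274.9) = 2.527  (YGR011W)
log2(8454/1662) = 2.347  (YML301W)
The largest magnitude belongs to YDR215C.

3.755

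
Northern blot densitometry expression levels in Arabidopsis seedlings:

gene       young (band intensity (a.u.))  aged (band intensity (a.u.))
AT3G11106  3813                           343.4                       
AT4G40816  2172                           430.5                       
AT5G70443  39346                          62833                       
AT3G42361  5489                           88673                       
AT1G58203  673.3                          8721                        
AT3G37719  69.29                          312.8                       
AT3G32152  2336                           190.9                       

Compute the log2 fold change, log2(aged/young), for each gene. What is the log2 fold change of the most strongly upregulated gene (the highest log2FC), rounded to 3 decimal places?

log2(343.4/3813) = -3.473  (AT3G11106)
log2(430.5/2172) = -2.335  (AT4G40816)
log2(62833/39346) = 0.675  (AT5G70443)
log2(88673/5489) = 4.014  (AT3G42361)
log2(8721/673.3) = 3.695  (AT1G58203)
log2(312.8/69.29) = 2.175  (AT3G37719)
log2(190.9/2336) = -3.613  (AT3G32152)
AT3G42361 is most strongly upregulated.

4.014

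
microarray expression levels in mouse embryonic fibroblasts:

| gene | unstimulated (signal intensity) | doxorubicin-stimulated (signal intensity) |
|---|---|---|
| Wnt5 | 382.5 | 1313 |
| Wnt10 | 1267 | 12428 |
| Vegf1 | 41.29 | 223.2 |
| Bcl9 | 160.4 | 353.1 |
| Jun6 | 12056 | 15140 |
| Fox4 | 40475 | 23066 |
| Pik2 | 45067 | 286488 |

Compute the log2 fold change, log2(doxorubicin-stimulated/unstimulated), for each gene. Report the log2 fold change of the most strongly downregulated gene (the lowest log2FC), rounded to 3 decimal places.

log2(1313/382.5) = 1.779  (Wnt5)
log2(12428/1267) = 3.294  (Wnt10)
log2(223.2/41.29) = 2.434  (Vegf1)
log2(353.1/160.4) = 1.138  (Bcl9)
log2(15140/12056) = 0.329  (Jun6)
log2(23066/40475) = -0.811  (Fox4)
log2(286488/45067) = 2.668  (Pik2)
Fox4 is most strongly downregulated.

-0.811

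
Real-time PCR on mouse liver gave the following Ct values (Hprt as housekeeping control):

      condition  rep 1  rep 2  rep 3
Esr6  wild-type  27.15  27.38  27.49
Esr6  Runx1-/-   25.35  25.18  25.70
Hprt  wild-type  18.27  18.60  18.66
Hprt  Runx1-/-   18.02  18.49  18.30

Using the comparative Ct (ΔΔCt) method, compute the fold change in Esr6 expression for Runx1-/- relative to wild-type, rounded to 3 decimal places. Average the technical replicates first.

Mean Ct: Esr6 wild-type 27.340; Esr6 Runx1-/- 25.410; Hprt wild-type 18.510; Hprt Runx1-/- 18.270
ΔCt(wild-type) = 27.340 − 18.510 = 8.830
ΔCt(Runx1-/-) = 25.410 − 18.270 = 7.140
ΔΔCt = 7.140 − 8.830 = -1.690
Fold change = 2^(−(-1.690)) = 2^1.690 = 3.2266

3.227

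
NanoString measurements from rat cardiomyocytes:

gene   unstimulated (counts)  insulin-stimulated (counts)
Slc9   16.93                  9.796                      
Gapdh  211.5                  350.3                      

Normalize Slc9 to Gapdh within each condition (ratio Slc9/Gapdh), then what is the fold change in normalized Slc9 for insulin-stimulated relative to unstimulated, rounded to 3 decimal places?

Slc9/Gapdh (unstimulated) = 16.93 / 211.5 = 0.080047
Slc9/Gapdh (insulin-stimulated) = 9.796 / 350.3 = 0.027965
Fold change = 0.027965 / 0.080047 = 0.3494

0.349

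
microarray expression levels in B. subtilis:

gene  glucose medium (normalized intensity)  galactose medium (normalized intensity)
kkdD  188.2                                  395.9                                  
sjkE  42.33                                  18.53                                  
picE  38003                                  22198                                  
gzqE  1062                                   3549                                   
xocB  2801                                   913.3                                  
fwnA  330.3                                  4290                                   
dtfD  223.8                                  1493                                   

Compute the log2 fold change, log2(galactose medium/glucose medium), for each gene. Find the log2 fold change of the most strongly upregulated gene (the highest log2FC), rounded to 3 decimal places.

3.699

log2(395.9/188.2) = 1.073  (kkdD)
log2(18.53/42.33) = -1.192  (sjkE)
log2(22198/38003) = -0.776  (picE)
log2(3549/1062) = 1.741  (gzqE)
log2(913.3/2801) = -1.617  (xocB)
log2(4290/330.3) = 3.699  (fwnA)
log2(1493/223.8) = 2.738  (dtfD)
fwnA is most strongly upregulated.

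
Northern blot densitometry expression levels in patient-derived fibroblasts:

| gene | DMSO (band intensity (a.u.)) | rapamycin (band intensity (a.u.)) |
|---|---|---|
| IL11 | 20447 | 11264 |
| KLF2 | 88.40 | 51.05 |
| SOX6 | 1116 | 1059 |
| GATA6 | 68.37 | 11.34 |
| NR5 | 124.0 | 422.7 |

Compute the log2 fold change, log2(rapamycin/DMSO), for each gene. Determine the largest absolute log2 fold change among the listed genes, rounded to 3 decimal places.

log2(11264/20447) = -0.860  (IL11)
log2(51.05/88.40) = -0.792  (KLF2)
log2(1059/1116) = -0.076  (SOX6)
log2(11.34/68.37) = -2.592  (GATA6)
log2(422.7/124.0) = 1.769  (NR5)
The largest magnitude belongs to GATA6.

2.592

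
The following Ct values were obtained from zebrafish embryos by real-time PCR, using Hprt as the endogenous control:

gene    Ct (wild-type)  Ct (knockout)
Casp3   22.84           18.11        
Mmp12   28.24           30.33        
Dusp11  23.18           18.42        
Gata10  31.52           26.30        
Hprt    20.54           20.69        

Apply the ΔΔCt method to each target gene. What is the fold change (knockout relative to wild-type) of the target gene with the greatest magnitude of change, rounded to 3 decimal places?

41.355

Casp3: ΔΔCt = (18.11−20.69) − (22.84−20.54) = -2.58 − 2.30 = -4.88; fold change = 2^4.88 = 29.446
Mmp12: ΔΔCt = (30.33−20.69) − (28.24−20.54) = 9.64 − 7.70 = 1.94; fold change = 2^-1.94 = 0.261
Dusp11: ΔΔCt = (18.42−20.69) − (23.18−20.54) = -2.27 − 2.64 = -4.91; fold change = 2^4.91 = 30.065
Gata10: ΔΔCt = (26.30−20.69) − (31.52−20.54) = 5.61 − 10.98 = -5.37; fold change = 2^5.37 = 41.355
Gata10 has the largest |ΔΔCt| = 5.37.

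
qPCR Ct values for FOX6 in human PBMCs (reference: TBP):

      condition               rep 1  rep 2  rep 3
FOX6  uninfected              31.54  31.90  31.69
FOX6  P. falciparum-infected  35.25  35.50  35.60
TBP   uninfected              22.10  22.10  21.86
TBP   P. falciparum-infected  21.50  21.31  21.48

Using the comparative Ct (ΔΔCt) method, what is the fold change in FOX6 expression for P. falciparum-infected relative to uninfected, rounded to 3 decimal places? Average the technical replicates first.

Mean Ct: FOX6 uninfected 31.710; FOX6 P. falciparum-infected 35.450; TBP uninfected 22.020; TBP P. falciparum-infected 21.430
ΔCt(uninfected) = 31.710 − 22.020 = 9.690
ΔCt(P. falciparum-infected) = 35.450 − 21.430 = 14.020
ΔΔCt = 14.020 − 9.690 = 4.330
Fold change = 2^(−4.330) = 0.0497

0.050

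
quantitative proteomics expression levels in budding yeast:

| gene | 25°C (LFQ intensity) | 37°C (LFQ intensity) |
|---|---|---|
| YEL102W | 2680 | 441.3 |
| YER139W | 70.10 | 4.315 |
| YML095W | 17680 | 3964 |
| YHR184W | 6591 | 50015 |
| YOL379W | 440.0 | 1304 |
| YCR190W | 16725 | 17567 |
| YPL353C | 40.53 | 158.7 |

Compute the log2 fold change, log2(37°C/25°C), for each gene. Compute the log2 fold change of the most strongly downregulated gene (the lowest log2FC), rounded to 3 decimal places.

log2(441.3/2680) = -2.602  (YEL102W)
log2(4.315/70.10) = -4.022  (YER139W)
log2(3964/17680) = -2.157  (YML095W)
log2(50015/6591) = 2.924  (YHR184W)
log2(1304/440.0) = 1.567  (YOL379W)
log2(17567/16725) = 0.071  (YCR190W)
log2(158.7/40.53) = 1.969  (YPL353C)
YER139W is most strongly downregulated.

-4.022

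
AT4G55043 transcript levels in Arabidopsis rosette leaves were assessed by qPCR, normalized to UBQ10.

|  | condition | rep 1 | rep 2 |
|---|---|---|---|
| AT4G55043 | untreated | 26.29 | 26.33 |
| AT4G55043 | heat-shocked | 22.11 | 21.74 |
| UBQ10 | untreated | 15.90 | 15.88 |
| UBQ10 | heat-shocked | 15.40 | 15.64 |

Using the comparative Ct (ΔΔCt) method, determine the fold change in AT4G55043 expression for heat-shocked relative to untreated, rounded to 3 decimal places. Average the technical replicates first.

16.167

Mean Ct: AT4G55043 untreated 26.310; AT4G55043 heat-shocked 21.925; UBQ10 untreated 15.890; UBQ10 heat-shocked 15.520
ΔCt(untreated) = 26.310 − 15.890 = 10.420
ΔCt(heat-shocked) = 21.925 − 15.520 = 6.405
ΔΔCt = 6.405 − 10.420 = -4.015
Fold change = 2^(−(-4.015)) = 2^4.015 = 16.1672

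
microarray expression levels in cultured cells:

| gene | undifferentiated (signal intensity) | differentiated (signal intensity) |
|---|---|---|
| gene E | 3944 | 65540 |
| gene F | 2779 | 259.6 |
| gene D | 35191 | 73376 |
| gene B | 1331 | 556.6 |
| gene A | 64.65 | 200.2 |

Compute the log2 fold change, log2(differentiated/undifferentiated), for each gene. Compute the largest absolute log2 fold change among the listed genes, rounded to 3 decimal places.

4.055

log2(65540/3944) = 4.055  (gene E)
log2(259.6/2779) = -3.420  (gene F)
log2(73376/35191) = 1.060  (gene D)
log2(556.6/1331) = -1.258  (gene B)
log2(200.2/64.65) = 1.631  (gene A)
The largest magnitude belongs to gene E.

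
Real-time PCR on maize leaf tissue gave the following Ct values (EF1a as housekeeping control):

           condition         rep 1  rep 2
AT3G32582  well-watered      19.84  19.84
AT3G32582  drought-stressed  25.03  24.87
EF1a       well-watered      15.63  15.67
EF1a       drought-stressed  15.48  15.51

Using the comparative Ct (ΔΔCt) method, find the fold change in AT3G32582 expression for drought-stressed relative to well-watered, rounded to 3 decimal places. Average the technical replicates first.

0.026

Mean Ct: AT3G32582 well-watered 19.840; AT3G32582 drought-stressed 24.950; EF1a well-watered 15.650; EF1a drought-stressed 15.495
ΔCt(well-watered) = 19.840 − 15.650 = 4.190
ΔCt(drought-stressed) = 24.950 − 15.495 = 9.455
ΔΔCt = 9.455 − 4.190 = 5.265
Fold change = 2^(−5.265) = 0.0260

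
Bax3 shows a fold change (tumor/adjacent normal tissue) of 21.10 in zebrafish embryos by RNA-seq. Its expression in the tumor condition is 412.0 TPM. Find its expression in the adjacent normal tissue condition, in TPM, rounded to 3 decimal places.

adjacent normal tissue expression = 412.0 / 21.10 = 19.526

19.526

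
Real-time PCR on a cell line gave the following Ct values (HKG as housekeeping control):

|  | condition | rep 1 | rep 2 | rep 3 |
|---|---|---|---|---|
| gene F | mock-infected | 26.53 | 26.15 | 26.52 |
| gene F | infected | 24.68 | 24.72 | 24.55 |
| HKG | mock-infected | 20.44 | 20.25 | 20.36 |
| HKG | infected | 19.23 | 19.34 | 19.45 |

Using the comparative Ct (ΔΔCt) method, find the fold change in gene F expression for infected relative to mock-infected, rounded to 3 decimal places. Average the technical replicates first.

Mean Ct: gene F mock-infected 26.400; gene F infected 24.650; HKG mock-infected 20.350; HKG infected 19.340
ΔCt(mock-infected) = 26.400 − 20.350 = 6.050
ΔCt(infected) = 24.650 − 19.340 = 5.310
ΔΔCt = 5.310 − 6.050 = -0.740
Fold change = 2^(−(-0.740)) = 2^0.740 = 1.6702

1.670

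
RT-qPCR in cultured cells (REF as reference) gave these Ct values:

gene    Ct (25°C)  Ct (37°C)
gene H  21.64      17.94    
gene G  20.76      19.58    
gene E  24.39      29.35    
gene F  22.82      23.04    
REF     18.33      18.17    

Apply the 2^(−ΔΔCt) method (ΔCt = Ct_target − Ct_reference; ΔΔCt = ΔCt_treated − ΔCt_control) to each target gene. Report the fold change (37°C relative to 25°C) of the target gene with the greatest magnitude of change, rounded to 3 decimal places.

gene H: ΔΔCt = (17.94−18.17) − (21.64−18.33) = -0.23 − 3.31 = -3.54; fold change = 2^3.54 = 11.632
gene G: ΔΔCt = (19.58−18.17) − (20.76−18.33) = 1.41 − 2.43 = -1.02; fold change = 2^1.02 = 2.028
gene E: ΔΔCt = (29.35−18.17) − (24.39−18.33) = 11.18 − 6.06 = 5.12; fold change = 2^-5.12 = 0.029
gene F: ΔΔCt = (23.04−18.17) − (22.82−18.33) = 4.87 − 4.49 = 0.38; fold change = 2^-0.38 = 0.768
gene E has the largest |ΔΔCt| = 5.12.

0.029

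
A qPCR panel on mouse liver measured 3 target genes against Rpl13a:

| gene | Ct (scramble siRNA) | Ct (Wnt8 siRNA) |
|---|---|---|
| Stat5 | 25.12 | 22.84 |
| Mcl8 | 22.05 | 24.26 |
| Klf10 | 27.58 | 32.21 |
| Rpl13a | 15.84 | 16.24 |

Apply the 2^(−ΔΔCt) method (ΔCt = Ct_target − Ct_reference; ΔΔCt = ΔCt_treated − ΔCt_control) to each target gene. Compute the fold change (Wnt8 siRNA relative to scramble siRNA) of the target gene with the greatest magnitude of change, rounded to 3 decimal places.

0.053

Stat5: ΔΔCt = (22.84−16.24) − (25.12−15.84) = 6.60 − 9.28 = -2.68; fold change = 2^2.68 = 6.409
Mcl8: ΔΔCt = (24.26−16.24) − (22.05−15.84) = 8.02 − 6.21 = 1.81; fold change = 2^-1.81 = 0.285
Klf10: ΔΔCt = (32.21−16.24) − (27.58−15.84) = 15.97 − 11.74 = 4.23; fold change = 2^-4.23 = 0.053
Klf10 has the largest |ΔΔCt| = 4.23.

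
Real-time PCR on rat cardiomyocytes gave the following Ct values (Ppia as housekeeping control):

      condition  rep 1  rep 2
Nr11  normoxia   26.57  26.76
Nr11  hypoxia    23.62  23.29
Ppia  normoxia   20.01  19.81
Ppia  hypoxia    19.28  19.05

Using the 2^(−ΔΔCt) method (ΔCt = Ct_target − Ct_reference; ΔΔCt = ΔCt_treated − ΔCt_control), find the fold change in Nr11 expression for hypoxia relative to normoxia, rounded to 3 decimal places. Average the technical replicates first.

5.521

Mean Ct: Nr11 normoxia 26.665; Nr11 hypoxia 23.455; Ppia normoxia 19.910; Ppia hypoxia 19.165
ΔCt(normoxia) = 26.665 − 19.910 = 6.755
ΔCt(hypoxia) = 23.455 − 19.165 = 4.290
ΔΔCt = 4.290 − 6.755 = -2.465
Fold change = 2^(−(-2.465)) = 2^2.465 = 5.5213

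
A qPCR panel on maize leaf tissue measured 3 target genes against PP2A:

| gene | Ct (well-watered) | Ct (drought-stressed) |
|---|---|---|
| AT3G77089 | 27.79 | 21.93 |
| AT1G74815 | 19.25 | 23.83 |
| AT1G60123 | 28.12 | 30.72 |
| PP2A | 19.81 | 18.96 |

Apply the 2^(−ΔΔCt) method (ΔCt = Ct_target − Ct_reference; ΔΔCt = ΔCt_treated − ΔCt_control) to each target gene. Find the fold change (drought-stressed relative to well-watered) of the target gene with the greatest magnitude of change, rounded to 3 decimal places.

0.023

AT3G77089: ΔΔCt = (21.93−18.96) − (27.79−19.81) = 2.97 − 7.98 = -5.01; fold change = 2^5.01 = 32.223
AT1G74815: ΔΔCt = (23.83−18.96) − (19.25−19.81) = 4.87 − (-0.56) = 5.43; fold change = 2^-5.43 = 0.023
AT1G60123: ΔΔCt = (30.72−18.96) − (28.12−19.81) = 11.76 − 8.31 = 3.45; fold change = 2^-3.45 = 0.092
AT1G74815 has the largest |ΔΔCt| = 5.43.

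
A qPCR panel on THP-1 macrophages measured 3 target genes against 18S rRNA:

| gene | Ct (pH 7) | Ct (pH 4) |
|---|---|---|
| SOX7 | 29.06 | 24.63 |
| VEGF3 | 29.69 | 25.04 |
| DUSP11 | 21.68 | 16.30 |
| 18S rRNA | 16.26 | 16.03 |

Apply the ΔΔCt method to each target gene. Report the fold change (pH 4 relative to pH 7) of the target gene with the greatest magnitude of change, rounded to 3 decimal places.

35.506

SOX7: ΔΔCt = (24.63−16.03) − (29.06−16.26) = 8.60 − 12.80 = -4.20; fold change = 2^4.20 = 18.379
VEGF3: ΔΔCt = (25.04−16.03) − (29.69−16.26) = 9.01 − 13.43 = -4.42; fold change = 2^4.42 = 21.407
DUSP11: ΔΔCt = (16.30−16.03) − (21.68−16.26) = 0.27 − 5.42 = -5.15; fold change = 2^5.15 = 35.506
DUSP11 has the largest |ΔΔCt| = 5.15.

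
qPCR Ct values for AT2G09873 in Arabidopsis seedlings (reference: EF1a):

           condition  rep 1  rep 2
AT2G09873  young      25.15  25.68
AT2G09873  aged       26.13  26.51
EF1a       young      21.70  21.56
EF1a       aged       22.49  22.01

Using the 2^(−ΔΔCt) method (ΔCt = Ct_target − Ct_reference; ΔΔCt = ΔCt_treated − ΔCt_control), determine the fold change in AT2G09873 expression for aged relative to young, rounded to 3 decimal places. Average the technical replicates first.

Mean Ct: AT2G09873 young 25.415; AT2G09873 aged 26.320; EF1a young 21.630; EF1a aged 22.250
ΔCt(young) = 25.415 − 21.630 = 3.785
ΔCt(aged) = 26.320 − 22.250 = 4.070
ΔΔCt = 4.070 − 3.785 = 0.285
Fold change = 2^(−0.285) = 0.8207

0.821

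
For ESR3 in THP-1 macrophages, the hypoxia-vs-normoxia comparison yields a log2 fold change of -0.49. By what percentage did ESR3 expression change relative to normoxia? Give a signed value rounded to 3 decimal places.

-28.797%

Fold change = 2^(-0.49) = 0.7120
Percent change = (FC − 1) × 100% = (0.7120 − 1) × 100 = -28.797%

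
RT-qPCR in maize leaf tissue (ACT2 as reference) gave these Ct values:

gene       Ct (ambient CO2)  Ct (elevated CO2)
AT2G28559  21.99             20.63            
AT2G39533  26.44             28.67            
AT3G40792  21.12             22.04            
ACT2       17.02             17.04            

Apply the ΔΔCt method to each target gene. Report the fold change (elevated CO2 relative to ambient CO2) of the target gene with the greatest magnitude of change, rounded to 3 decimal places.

0.216

AT2G28559: ΔΔCt = (20.63−17.04) − (21.99−17.02) = 3.59 − 4.97 = -1.38; fold change = 2^1.38 = 2.603
AT2G39533: ΔΔCt = (28.67−17.04) − (26.44−17.02) = 11.63 − 9.42 = 2.21; fold change = 2^-2.21 = 0.216
AT3G40792: ΔΔCt = (22.04−17.04) − (21.12−17.02) = 5.00 − 4.10 = 0.90; fold change = 2^-0.90 = 0.536
AT2G39533 has the largest |ΔΔCt| = 2.21.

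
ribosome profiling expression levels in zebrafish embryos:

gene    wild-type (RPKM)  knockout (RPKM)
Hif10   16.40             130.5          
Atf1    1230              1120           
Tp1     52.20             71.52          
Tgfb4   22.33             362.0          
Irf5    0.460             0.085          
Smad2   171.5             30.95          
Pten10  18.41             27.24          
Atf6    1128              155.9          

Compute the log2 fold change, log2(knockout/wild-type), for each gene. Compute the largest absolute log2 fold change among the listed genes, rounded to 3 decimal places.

4.019

log2(130.5/16.40) = 2.992  (Hif10)
log2(1120/1230) = -0.135  (Atf1)
log2(71.52/52.20) = 0.454  (Tp1)
log2(362.0/22.33) = 4.019  (Tgfb4)
log2(0.085/0.460) = -2.436  (Irf5)
log2(30.95/171.5) = -2.470  (Smad2)
log2(27.24/18.41) = 0.565  (Pten10)
log2(155.9/1128) = -2.855  (Atf6)
The largest magnitude belongs to Tgfb4.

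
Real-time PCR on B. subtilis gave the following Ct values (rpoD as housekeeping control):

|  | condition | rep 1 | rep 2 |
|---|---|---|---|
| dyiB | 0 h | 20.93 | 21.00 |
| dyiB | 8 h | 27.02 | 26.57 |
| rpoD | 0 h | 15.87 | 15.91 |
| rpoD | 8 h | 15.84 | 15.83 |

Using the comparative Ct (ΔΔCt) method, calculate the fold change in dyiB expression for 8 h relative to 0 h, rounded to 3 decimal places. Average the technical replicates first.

0.017

Mean Ct: dyiB 0 h 20.965; dyiB 8 h 26.795; rpoD 0 h 15.890; rpoD 8 h 15.835
ΔCt(0 h) = 20.965 − 15.890 = 5.075
ΔCt(8 h) = 26.795 − 15.835 = 10.960
ΔΔCt = 10.960 − 5.075 = 5.885
Fold change = 2^(−5.885) = 0.0169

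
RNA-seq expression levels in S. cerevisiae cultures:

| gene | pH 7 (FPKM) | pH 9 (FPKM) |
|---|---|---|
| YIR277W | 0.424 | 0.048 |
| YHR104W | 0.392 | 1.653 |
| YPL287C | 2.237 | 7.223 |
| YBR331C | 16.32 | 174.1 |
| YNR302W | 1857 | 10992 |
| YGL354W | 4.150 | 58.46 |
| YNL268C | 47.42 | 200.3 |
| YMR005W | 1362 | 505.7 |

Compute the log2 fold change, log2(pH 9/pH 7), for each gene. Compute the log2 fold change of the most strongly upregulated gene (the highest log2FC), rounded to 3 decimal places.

log2(0.048/0.424) = -3.143  (YIR277W)
log2(1.653/0.392) = 2.076  (YHR104W)
log2(7.223/2.237) = 1.691  (YPL287C)
log2(174.1/16.32) = 3.415  (YBR331C)
log2(10992/1857) = 2.565  (YNR302W)
log2(58.46/4.150) = 3.816  (YGL354W)
log2(200.3/47.42) = 2.079  (YNL268C)
log2(505.7/1362) = -1.429  (YMR005W)
YGL354W is most strongly upregulated.

3.816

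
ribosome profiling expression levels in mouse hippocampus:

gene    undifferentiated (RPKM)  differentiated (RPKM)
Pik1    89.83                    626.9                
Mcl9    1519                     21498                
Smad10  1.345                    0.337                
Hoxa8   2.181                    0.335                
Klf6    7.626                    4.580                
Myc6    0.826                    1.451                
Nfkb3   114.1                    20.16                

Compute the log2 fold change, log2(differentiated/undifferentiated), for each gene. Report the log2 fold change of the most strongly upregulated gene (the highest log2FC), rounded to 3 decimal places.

3.823

log2(626.9/89.83) = 2.803  (Pik1)
log2(21498/1519) = 3.823  (Mcl9)
log2(0.337/1.345) = -1.997  (Smad10)
log2(0.335/2.181) = -2.703  (Hoxa8)
log2(4.580/7.626) = -0.736  (Klf6)
log2(1.451/0.826) = 0.813  (Myc6)
log2(20.16/114.1) = -2.501  (Nfkb3)
Mcl9 is most strongly upregulated.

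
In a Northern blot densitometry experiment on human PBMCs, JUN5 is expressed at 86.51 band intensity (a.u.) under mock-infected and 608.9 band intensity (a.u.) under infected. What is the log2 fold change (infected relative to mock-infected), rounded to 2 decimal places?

2.82

Fold change = 608.9 / 86.51 = 7.0385
log2(7.0385) = 2.815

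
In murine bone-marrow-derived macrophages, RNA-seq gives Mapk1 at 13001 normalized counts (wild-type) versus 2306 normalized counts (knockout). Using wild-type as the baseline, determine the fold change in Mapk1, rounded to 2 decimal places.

Fold change = 2306 / 13001 = 0.177
Mapk1 is downregulated.

0.18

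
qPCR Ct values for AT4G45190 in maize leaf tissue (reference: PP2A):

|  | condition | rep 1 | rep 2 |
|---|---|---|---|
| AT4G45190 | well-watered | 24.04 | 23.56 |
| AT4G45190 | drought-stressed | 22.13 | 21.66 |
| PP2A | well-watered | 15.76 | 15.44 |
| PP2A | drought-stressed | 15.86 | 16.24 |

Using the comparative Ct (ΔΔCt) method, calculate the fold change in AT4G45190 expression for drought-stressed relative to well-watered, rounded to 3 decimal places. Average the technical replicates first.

5.116

Mean Ct: AT4G45190 well-watered 23.800; AT4G45190 drought-stressed 21.895; PP2A well-watered 15.600; PP2A drought-stressed 16.050
ΔCt(well-watered) = 23.800 − 15.600 = 8.200
ΔCt(drought-stressed) = 21.895 − 16.050 = 5.845
ΔΔCt = 5.845 − 8.200 = -2.355
Fold change = 2^(−(-2.355)) = 2^2.355 = 5.1159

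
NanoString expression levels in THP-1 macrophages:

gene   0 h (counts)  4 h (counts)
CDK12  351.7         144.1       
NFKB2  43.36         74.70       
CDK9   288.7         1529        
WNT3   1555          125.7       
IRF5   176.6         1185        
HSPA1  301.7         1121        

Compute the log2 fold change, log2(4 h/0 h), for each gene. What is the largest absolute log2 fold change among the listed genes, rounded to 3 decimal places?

log2(144.1/351.7) = -1.287  (CDK12)
log2(74.70/43.36) = 0.785  (NFKB2)
log2(1529/288.7) = 2.405  (CDK9)
log2(125.7/1555) = -3.629  (WNT3)
log2(1185/176.6) = 2.746  (IRF5)
log2(1121/301.7) = 1.894  (HSPA1)
The largest magnitude belongs to WNT3.

3.629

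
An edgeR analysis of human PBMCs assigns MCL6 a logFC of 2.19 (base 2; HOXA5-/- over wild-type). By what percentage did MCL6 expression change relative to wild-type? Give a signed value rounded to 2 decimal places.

356.31%

Fold change = 2^(2.19) = 4.5631
Percent change = (FC − 1) × 100% = (4.5631 − 1) × 100 = 356.31%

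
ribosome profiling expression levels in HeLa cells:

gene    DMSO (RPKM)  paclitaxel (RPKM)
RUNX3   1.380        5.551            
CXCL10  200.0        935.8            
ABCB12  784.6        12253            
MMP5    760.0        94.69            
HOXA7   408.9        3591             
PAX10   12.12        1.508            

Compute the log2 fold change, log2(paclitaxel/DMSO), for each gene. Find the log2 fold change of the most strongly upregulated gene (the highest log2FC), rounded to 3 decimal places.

log2(5.551/1.380) = 2.008  (RUNX3)
log2(935.8/200.0) = 2.226  (CXCL10)
log2(12253/784.6) = 3.965  (ABCB12)
log2(94.69/760.0) = -3.005  (MMP5)
log2(3591/408.9) = 3.135  (HOXA7)
log2(1.508/12.12) = -3.007  (PAX10)
ABCB12 is most strongly upregulated.

3.965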